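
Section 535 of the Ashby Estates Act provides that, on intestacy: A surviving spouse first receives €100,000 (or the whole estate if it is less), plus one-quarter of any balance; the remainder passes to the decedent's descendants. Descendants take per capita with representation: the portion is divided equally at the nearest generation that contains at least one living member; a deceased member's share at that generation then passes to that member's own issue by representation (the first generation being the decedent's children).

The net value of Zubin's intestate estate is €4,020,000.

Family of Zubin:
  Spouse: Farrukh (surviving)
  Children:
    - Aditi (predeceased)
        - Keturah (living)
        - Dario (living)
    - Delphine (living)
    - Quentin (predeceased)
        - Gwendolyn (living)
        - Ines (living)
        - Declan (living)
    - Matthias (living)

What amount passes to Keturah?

Farrukh first takes €100,000, leaving a balance of €3,920,000. Farrukh then takes one-quarter of the balance (€980,000), for a total of €1,080,000. The remaining €2,940,000 passes to the descendants.
The descendants' portion (€2,940,000) is divided into 4 shares of €735,000: Delphine and Matthias each take €735,000; Aditi's €735,000 share passes to Aditi's issue; Quentin's €735,000 share passes to Quentin's issue.
Aditi's share (€735,000) is divided into 2 shares of €367,500: Keturah and Dario each take €367,500.
Quentin's share (€735,000) is divided into 3 shares of €245,000: Gwendolyn, Ines, and Declan each take €245,000.

Keturah receives €367,500.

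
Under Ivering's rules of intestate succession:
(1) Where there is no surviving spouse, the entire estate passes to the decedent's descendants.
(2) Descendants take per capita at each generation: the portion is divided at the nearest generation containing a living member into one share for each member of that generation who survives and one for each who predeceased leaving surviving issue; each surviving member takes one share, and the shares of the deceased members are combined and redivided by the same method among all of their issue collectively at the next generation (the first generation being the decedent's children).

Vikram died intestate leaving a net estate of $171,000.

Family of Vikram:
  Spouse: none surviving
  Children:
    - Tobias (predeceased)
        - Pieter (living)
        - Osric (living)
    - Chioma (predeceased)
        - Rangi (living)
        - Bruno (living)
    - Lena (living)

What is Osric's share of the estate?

The entire $171,000 passes to the descendants.
That amount ($171,000) is divided at the children's generation into 3 shares of $57,000. Lena takes $57,000. The 2 shares of the deceased (Tobias and Chioma) are combined into a pool of $114,000.
That pool ($114,000) is divided at the grandchildren's generation equally among Pieter, Osric, Rangi, and Bruno: $28,500 each.

Osric receives $28,500.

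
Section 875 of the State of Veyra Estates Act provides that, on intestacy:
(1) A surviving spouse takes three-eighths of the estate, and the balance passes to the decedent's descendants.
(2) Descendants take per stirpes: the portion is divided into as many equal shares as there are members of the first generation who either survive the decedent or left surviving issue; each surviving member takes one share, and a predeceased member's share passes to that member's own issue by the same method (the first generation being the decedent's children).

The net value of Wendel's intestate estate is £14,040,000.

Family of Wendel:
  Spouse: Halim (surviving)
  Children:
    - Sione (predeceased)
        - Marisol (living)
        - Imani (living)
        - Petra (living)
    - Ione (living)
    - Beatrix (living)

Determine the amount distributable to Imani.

Halim takes three-eighths of £14,040,000 = £5,265,000. The remaining £8,775,000 passes to the descendants.
The descendants' portion (£8,775,000) is divided into 3 shares of £2,925,000: Ione and Beatrix each take £2,925,000; Sione's £2,925,000 share passes to Sione's issue.
Sione's share (£2,925,000) is divided into 3 shares of £975,000: Marisol, Imani, and Petra each take £975,000.

Imani receives £975,000.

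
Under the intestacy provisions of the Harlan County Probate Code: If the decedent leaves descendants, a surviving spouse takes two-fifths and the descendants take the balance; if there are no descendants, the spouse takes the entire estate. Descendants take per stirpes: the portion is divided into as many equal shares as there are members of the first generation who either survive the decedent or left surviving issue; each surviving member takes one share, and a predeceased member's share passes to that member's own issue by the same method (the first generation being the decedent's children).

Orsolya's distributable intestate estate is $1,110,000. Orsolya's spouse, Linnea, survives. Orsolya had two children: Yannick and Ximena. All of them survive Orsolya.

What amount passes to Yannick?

Yannick receives $333,000.

Linnea takes two-fifths of $1,110,000 = $444,000. The remaining $666,000 passes to the descendants.
The descendants' portion ($666,000) is divided into 2 shares of $333,000: Yannick and Ximena each take $333,000.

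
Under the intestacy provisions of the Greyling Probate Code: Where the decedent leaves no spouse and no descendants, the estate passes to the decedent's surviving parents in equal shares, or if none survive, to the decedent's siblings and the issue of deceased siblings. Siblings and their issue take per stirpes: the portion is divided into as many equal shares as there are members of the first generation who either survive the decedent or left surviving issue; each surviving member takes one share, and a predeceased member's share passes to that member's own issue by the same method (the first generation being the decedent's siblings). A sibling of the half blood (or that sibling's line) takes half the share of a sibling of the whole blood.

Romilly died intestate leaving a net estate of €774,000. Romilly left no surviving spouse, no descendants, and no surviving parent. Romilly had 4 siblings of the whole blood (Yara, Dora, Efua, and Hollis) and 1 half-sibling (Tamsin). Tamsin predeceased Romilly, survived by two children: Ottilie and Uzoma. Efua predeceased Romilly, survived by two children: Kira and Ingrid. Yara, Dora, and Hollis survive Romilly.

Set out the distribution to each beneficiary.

Ottilie: €43,000; Uzoma: €43,000; Yara: €172,000; Dora: €172,000; Kira: €86,000; Ingrid: €86,000; Hollis: €172,000

The entire €774,000 passes to the siblings and their issue.
Counting each half-blood sibling's line as half a unit, there are 9/2 units in €774,000, so one unit is €172,000. Whole-blood lines (Yara, Dora, Efua, and Hollis) take €172,000 each; half-blood lines (Tamsin) take €86,000 each.
Tamsin's share (€86,000) is divided into 2 shares of €43,000: Ottilie and Uzoma each take €43,000.
Efua's share (€172,000) is divided into 2 shares of €86,000: Kira and Ingrid each take €86,000.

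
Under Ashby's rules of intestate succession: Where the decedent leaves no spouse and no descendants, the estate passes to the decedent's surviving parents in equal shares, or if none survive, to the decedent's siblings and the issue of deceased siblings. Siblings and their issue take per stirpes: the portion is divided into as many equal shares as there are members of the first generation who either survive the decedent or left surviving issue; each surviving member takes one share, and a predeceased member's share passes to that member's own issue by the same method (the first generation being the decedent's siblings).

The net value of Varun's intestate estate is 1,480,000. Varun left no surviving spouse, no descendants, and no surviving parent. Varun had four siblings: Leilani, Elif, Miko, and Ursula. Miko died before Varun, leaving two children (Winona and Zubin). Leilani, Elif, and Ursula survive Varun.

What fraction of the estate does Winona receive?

Winona receives 1/8 of the estate.

The entire 1,480,000 passes to the siblings and their issue.
That amount (1,480,000) is divided into 4 shares of 370,000: Leilani, Elif, and Ursula each take 370,000; Miko's 370,000 share passes to Miko's issue.
Miko's share (370,000) is divided into 2 shares of 185,000: Winona and Zubin each take 185,000.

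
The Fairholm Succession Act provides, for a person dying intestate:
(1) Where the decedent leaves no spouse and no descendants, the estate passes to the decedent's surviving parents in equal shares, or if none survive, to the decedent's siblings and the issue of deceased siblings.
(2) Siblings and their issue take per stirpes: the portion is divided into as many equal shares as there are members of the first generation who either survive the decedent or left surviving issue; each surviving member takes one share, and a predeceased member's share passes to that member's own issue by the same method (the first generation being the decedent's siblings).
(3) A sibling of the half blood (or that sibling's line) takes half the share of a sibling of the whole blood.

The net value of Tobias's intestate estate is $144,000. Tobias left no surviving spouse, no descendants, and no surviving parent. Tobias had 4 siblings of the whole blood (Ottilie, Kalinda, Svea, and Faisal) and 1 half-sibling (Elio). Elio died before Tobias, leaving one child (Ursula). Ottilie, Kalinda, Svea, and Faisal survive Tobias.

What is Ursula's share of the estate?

Ursula receives $16,000.

The entire $144,000 passes to the siblings and their issue.
Counting each half-blood sibling's line as half a unit, there are 9/2 units in $144,000, so one unit is $32,000. Whole-blood lines (Ottilie, Kalinda, Svea, and Faisal) take $32,000 each; half-blood lines (Elio) take $16,000 each.
Elio's share ($16,000) passes entirely to Ursula.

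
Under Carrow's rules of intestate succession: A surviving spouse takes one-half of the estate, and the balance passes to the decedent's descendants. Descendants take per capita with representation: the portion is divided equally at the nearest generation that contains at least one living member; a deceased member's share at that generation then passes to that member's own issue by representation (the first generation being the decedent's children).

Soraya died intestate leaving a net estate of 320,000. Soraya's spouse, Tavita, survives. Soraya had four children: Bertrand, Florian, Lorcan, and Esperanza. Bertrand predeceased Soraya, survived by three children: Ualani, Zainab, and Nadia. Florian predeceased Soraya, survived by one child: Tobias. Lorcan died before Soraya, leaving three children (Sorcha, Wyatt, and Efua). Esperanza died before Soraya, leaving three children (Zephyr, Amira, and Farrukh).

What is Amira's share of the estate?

Tavita takes one-half of 320,000 = 160,000. The remaining 160,000 passes to the descendants.
No child survives, so the initial division is made at the grandchildren's generation.
The descendants' portion (160,000) is divided into 10 shares of 16,000: Ualani, Zainab, Nadia, Tobias, Sorcha, Wyatt, Efua, Zephyr, Amira, and Farrukh each take 16,000.

Amira receives 16,000.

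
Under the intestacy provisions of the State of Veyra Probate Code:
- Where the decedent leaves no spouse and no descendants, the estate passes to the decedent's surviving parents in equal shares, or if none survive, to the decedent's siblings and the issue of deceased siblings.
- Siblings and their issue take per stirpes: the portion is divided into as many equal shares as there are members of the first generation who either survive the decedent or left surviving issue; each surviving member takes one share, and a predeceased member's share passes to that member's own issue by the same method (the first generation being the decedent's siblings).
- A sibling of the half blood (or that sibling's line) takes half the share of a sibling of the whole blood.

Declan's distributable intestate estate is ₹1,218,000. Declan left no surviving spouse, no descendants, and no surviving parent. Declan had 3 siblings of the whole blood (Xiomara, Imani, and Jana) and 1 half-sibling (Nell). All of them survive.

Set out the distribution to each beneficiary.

The entire ₹1,218,000 passes to the siblings and their issue.
Counting each half-blood sibling's line as half a unit, there are 7/2 units in ₹1,218,000, so one unit is ₹348,000. Whole-blood lines (Xiomara, Imani, and Jana) take ₹348,000 each; half-blood lines (Nell) take ₹174,000 each.

Xiomara: ₹348,000; Nell: ₹174,000; Imani: ₹348,000; Jana: ₹348,000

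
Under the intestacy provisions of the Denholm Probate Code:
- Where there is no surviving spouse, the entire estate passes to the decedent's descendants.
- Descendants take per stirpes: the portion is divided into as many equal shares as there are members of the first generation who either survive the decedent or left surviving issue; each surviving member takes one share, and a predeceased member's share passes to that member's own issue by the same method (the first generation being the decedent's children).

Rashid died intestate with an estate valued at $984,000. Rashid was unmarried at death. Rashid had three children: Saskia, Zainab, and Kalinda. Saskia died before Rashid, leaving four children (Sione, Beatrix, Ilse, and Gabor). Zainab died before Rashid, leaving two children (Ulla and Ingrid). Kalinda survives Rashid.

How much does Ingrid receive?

The entire $984,000 passes to the descendants.
That amount ($984,000) is divided into 3 shares of $328,000: Kalinda takes $328,000; Saskia's $328,000 share passes to Saskia's issue; Zainab's $328,000 share passes to Zainab's issue.
Saskia's share ($328,000) is divided into 4 shares of $82,000: Sione, Beatrix, Ilse, and Gabor each take $82,000.
Zainab's share ($328,000) is divided into 2 shares of $164,000: Ulla and Ingrid each take $164,000.

Ingrid receives $164,000.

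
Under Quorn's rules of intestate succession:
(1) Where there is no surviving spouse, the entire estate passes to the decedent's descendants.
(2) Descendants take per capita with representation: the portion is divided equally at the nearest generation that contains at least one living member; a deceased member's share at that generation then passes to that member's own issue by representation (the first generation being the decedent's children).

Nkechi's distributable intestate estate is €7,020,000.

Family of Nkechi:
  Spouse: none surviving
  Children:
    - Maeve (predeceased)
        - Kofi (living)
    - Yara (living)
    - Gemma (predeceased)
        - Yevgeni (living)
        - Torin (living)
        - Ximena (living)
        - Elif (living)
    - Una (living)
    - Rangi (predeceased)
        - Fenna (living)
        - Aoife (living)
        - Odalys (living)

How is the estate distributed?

Kofi: €1,404,000; Yara: €1,404,000; Yevgeni: €351,000; Torin: €351,000; Ximena: €351,000; Elif: €351,000; Una: €1,404,000; Fenna: €468,000; Aoife: €468,000; Odalys: €468,000

The entire €7,020,000 passes to the descendants.
That amount (€7,020,000) is divided into 5 shares of €1,404,000: Yara and Una each take €1,404,000; Maeve's €1,404,000 share passes to Maeve's issue; Gemma's €1,404,000 share passes to Gemma's issue; Rangi's €1,404,000 share passes to Rangi's issue.
Maeve's share (€1,404,000) passes entirely to Kofi.
Gemma's share (€1,404,000) is divided into 4 shares of €351,000: Yevgeni, Torin, Ximena, and Elif each take €351,000.
Rangi's share (€1,404,000) is divided into 3 shares of €468,000: Fenna, Aoife, and Odalys each take €468,000.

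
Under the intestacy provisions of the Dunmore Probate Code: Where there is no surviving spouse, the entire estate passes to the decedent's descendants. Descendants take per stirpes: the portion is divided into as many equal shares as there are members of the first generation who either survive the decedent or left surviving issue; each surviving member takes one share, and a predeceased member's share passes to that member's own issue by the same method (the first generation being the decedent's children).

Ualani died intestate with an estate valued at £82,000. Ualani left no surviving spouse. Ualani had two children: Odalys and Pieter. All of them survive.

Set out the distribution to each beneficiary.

Odalys: £41,000; Pieter: £41,000

The entire £82,000 passes to the descendants.
That amount (£82,000) is divided into 2 shares of £41,000: Odalys and Pieter each take £41,000.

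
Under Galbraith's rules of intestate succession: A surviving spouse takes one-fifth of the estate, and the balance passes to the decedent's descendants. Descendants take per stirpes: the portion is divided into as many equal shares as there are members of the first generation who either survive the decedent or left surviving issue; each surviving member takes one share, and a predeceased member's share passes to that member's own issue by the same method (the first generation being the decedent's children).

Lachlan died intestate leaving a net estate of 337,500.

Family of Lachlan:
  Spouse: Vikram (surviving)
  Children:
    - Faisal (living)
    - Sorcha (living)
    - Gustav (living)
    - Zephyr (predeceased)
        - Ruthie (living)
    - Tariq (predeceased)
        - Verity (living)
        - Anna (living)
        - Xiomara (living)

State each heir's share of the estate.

Vikram takes one-fifth of 337,500 = 67,500. The remaining 270,000 passes to the descendants.
The descendants' portion (270,000) is divided into 5 shares of 54,000: Faisal, Sorcha, and Gustav each take 54,000; Zephyr's 54,000 share passes to Zephyr's issue; Tariq's 54,000 share passes to Tariq's issue.
Zephyr's share (54,000) passes entirely to Ruthie.
Tariq's share (54,000) is divided into 3 shares of 18,000: Verity, Anna, and Xiomara each take 18,000.

Vikram: 67,500; Faisal: 54,000; Sorcha: 54,000; Gustav: 54,000; Ruthie: 54,000; Verity: 18,000; Anna: 18,000; Xiomara: 18,000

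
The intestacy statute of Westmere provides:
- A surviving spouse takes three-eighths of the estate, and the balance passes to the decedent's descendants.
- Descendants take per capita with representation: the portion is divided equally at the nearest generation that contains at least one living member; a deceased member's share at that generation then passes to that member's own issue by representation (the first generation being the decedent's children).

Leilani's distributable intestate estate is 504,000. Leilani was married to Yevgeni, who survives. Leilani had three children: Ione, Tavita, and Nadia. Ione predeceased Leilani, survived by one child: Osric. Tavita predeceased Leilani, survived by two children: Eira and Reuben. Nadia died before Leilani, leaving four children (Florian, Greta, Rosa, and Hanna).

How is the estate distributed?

Yevgeni: 189,000; Osric: 45,000; Eira: 45,000; Reuben: 45,000; Florian: 45,000; Greta: 45,000; Rosa: 45,000; Hanna: 45,000

Yevgeni takes three-eighths of 504,000 = 189,000. The remaining 315,000 passes to the descendants.
No child survives, so the initial division is made at the grandchildren's generation.
The descendants' portion (315,000) is divided into 7 shares of 45,000: Osric, Eira, Reuben, Florian, Greta, Rosa, and Hanna each take 45,000.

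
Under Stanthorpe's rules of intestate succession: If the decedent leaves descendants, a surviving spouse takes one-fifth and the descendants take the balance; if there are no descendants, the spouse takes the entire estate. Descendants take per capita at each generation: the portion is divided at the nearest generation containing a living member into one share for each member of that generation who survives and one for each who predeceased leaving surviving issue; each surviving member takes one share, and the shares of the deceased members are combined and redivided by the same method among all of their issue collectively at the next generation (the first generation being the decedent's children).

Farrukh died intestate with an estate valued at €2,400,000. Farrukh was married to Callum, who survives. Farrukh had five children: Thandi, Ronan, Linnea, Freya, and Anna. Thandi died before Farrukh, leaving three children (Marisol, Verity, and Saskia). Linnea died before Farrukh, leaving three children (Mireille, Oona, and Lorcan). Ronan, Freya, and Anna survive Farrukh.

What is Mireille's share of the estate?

Mireille receives €128,000.

Callum takes one-fifth of €2,400,000 = €480,000. The remaining €1,920,000 passes to the descendants.
The descendants' portion (€1,920,000) is divided at the children's generation into 5 shares of €384,000. Ronan, Freya, and Anna each take €384,000. The 2 shares of the deceased (Thandi and Linnea) are combined into a pool of €768,000.
That pool (€768,000) is divided at the grandchildren's generation equally among Marisol, Verity, Saskia, Mireille, Oona, and Lorcan: €128,000 each.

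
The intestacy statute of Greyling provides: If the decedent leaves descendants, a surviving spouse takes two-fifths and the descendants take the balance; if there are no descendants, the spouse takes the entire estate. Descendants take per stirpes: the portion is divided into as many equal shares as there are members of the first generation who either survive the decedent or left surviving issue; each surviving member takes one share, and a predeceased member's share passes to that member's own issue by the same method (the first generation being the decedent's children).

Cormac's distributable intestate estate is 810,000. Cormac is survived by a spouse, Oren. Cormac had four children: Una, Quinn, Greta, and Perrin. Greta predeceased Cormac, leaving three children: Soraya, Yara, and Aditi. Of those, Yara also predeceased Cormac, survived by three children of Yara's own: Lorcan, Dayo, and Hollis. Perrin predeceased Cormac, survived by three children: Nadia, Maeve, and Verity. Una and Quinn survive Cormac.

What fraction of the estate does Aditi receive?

Oren takes two-fifths of 810,000 = 324,000. The remaining 486,000 passes to the descendants.
The descendants' portion (486,000) is divided into 4 shares of 121,500: Una and Quinn each take 121,500; Greta's 121,500 share passes to Greta's issue; Perrin's 121,500 share passes to Perrin's issue.
Greta's share (121,500) is divided into 3 shares of 40,500: Soraya and Aditi each take 40,500; Yara's 40,500 share passes to Yara's issue.
Yara's share (40,500) is divided into 3 shares of 13,500: Lorcan, Dayo, and Hollis each take 13,500.
Perrin's share (121,500) is divided into 3 shares of 40,500: Nadia, Maeve, and Verity each take 40,500.

Aditi receives 1/20 of the estate.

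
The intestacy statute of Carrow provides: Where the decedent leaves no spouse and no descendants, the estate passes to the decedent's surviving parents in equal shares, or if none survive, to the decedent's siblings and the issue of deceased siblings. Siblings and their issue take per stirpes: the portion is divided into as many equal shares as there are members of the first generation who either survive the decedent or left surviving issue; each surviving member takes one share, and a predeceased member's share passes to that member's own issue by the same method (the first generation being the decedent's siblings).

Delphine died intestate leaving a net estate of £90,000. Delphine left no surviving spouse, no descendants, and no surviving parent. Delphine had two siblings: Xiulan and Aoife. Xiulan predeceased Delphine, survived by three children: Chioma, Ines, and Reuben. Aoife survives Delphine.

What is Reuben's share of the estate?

The entire £90,000 passes to the siblings and their issue.
That amount (£90,000) is divided into 2 shares of £45,000: Aoife takes £45,000; Xiulan's £45,000 share passes to Xiulan's issue.
Xiulan's share (£45,000) is divided into 3 shares of £15,000: Chioma, Ines, and Reuben each take £15,000.

Reuben receives £15,000.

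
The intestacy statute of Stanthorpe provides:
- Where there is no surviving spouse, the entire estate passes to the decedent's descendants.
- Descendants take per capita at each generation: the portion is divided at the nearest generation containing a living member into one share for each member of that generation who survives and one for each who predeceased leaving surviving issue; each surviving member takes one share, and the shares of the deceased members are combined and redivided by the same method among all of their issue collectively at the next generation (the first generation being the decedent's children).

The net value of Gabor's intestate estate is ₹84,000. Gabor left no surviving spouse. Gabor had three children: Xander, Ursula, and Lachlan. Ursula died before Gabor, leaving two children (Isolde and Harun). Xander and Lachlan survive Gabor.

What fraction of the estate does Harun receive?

The entire ₹84,000 passes to the descendants.
That amount (₹84,000) is divided at the children's generation into 3 shares of ₹28,000. Xander and Lachlan each take ₹28,000. The remaining share for the deceased Ursula (₹28,000) is carried to the next generation.
That pool (₹28,000) is divided at the grandchildren's generation equally among Isolde and Harun: ₹14,000 each.

Harun receives 1/6 of the estate.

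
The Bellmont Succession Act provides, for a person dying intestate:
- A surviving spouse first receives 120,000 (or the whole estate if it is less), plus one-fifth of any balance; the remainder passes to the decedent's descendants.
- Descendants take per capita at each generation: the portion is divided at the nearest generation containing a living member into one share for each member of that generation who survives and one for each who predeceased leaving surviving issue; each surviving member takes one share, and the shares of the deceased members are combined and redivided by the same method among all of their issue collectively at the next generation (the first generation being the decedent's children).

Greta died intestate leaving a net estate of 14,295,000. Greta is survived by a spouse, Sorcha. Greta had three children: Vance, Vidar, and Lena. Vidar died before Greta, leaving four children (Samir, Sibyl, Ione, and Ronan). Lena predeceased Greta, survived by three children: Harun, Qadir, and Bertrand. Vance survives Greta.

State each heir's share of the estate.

Sorcha first takes 120,000, leaving a balance of 14,175,000. Sorcha then takes one-fifth of the balance (2,835,000), for a total of 2,955,000. The remaining 11,340,000 passes to the descendants.
The descendants' portion (11,340,000) is divided at the children's generation into 3 shares of 3,780,000. Vance takes 3,780,000. The 2 shares of the deceased (Vidar and Lena) are combined into a pool of 7,560,000.
That pool (7,560,000) is divided at the grandchildren's generation equally among Samir, Sibyl, Ione, Ronan, Harun, Qadir, and Bertrand: 1,080,000 each.

Sorcha: 2,955,000; Vance: 3,780,000; Samir: 1,080,000; Sibyl: 1,080,000; Ione: 1,080,000; Ronan: 1,080,000; Harun: 1,080,000; Qadir: 1,080,000; Bertrand: 1,080,000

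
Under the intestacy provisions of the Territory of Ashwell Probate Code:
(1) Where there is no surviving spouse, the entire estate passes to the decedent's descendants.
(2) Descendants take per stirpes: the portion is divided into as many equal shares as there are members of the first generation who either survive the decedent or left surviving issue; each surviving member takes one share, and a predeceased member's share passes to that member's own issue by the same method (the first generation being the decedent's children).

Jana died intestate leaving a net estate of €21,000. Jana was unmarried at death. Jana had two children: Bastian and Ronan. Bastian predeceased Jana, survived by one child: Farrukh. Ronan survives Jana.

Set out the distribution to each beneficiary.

Farrukh: €10,500; Ronan: €10,500

The entire €21,000 passes to the descendants.
That amount (€21,000) is divided into 2 shares of €10,500: Ronan takes €10,500; Bastian's €10,500 share passes to Bastian's issue.
Bastian's share (€10,500) passes entirely to Farrukh.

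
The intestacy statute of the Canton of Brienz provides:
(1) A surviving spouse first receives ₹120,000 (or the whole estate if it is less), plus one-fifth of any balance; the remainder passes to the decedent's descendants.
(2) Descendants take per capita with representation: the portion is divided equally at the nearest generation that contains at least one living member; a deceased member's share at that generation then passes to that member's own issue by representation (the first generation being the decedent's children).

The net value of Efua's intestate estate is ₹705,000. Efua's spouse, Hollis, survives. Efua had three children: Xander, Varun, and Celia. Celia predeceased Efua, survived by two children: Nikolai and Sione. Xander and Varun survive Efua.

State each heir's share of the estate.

Hollis: ₹237,000; Xander: ₹156,000; Varun: ₹156,000; Nikolai: ₹78,000; Sione: ₹78,000

Hollis first takes ₹120,000, leaving a balance of ₹585,000. Hollis then takes one-fifth of the balance (₹117,000), for a total of ₹237,000. The remaining ₹468,000 passes to the descendants.
The descendants' portion (₹468,000) is divided into 3 shares of ₹156,000: Xander and Varun each take ₹156,000; Celia's ₹156,000 share passes to Celia's issue.
Celia's share (₹156,000) is divided into 2 shares of ₹78,000: Nikolai and Sione each take ₹78,000.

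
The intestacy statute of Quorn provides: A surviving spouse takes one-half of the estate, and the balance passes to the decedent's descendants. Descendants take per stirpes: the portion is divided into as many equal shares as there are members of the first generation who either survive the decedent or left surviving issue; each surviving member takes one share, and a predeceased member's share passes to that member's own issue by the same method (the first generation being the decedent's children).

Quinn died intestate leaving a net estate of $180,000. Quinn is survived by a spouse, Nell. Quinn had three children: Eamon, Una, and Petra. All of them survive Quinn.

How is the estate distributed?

Nell takes one-half of $180,000 = $90,000. The remaining $90,000 passes to the descendants.
The descendants' portion ($90,000) is divided into 3 shares of $30,000: Eamon, Una, and Petra each take $30,000.

Nell: $90,000; Eamon: $30,000; Una: $30,000; Petra: $30,000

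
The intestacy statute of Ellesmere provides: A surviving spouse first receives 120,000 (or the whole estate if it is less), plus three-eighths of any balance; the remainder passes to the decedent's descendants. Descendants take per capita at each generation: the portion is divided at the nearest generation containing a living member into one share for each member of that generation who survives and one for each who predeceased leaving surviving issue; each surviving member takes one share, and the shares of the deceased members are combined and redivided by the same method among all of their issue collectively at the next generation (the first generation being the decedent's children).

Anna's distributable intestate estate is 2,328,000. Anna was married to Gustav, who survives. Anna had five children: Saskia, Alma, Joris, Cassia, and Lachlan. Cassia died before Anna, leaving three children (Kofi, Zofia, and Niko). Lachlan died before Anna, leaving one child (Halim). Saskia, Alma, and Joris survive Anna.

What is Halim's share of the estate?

Gustav first takes 120,000, leaving a balance of 2,208,000. Gustav then takes three-eighths of the balance (828,000), for a total of 948,000. The remaining 1,380,000 passes to the descendants.
The descendants' portion (1,380,000) is divided at the children's generation into 5 shares of 276,000. Saskia, Alma, and Joris each take 276,000. The 2 shares of the deceased (Cassia and Lachlan) are combined into a pool of 552,000.
That pool (552,000) is divided at the grandchildren's generation equally among Kofi, Zofia, Niko, and Halim: 138,000 each.

Halim receives 138,000.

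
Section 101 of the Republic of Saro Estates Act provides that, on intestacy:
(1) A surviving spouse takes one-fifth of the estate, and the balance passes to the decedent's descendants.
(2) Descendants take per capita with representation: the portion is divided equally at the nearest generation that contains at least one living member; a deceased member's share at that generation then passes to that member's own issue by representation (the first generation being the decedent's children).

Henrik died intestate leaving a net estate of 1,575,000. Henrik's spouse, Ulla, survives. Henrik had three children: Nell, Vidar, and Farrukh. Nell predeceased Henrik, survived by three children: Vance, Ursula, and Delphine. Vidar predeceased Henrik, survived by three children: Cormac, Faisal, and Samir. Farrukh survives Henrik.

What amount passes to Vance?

Vance receives 140,000.

Ulla takes one-fifth of 1,575,000 = 315,000. The remaining 1,260,000 passes to the descendants.
The descendants' portion (1,260,000) is divided into 3 shares of 420,000: Farrukh takes 420,000; Nell's 420,000 share passes to Nell's issue; Vidar's 420,000 share passes to Vidar's issue.
Nell's share (420,000) is divided into 3 shares of 140,000: Vance, Ursula, and Delphine each take 140,000.
Vidar's share (420,000) is divided into 3 shares of 140,000: Cormac, Faisal, and Samir each take 140,000.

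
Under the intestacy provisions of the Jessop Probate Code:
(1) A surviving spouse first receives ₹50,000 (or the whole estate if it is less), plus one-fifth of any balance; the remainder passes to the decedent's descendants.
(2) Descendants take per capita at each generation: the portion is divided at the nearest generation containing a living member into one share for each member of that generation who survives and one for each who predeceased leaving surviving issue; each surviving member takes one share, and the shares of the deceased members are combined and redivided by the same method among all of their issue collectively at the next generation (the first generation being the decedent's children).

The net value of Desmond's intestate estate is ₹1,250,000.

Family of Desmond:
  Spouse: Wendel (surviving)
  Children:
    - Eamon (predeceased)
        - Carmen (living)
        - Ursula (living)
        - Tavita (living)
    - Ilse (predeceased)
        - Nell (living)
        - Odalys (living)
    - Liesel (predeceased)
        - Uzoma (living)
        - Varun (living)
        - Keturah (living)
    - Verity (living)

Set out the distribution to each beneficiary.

Wendel first takes ₹50,000, leaving a balance of ₹1,200,000. Wendel then takes one-fifth of the balance (₹240,000), for a total of ₹290,000. The remaining ₹960,000 passes to the descendants.
The descendants' portion (₹960,000) is divided at the children's generation into 4 shares of ₹240,000. Verity takes ₹240,000. The 3 shares of the deceased (Eamon, Ilse, and Liesel) are combined into a pool of ₹720,000.
That pool (₹720,000) is divided at the grandchildren's generation equally among Carmen, Ursula, Tavita, Nell, Odalys, Uzoma, Varun, and Keturah: ₹90,000 each.

Wendel: ₹290,000; Carmen: ₹90,000; Ursula: ₹90,000; Tavita: ₹90,000; Nell: ₹90,000; Odalys: ₹90,000; Uzoma: ₹90,000; Varun: ₹90,000; Keturah: ₹90,000; Verity: ₹240,000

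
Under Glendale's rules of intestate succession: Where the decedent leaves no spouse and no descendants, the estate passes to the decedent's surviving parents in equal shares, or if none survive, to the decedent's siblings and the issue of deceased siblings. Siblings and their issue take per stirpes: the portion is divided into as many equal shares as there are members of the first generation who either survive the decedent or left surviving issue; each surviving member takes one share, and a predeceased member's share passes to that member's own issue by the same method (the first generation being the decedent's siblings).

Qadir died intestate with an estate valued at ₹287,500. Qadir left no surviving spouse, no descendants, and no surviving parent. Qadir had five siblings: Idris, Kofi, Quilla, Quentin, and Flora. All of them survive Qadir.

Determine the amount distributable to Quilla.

The entire ₹287,500 passes to the siblings and their issue.
That amount (₹287,500) is divided into 5 shares of ₹57,500: Idris, Kofi, Quilla, Quentin, and Flora each take ₹57,500.

Quilla receives ₹57,500.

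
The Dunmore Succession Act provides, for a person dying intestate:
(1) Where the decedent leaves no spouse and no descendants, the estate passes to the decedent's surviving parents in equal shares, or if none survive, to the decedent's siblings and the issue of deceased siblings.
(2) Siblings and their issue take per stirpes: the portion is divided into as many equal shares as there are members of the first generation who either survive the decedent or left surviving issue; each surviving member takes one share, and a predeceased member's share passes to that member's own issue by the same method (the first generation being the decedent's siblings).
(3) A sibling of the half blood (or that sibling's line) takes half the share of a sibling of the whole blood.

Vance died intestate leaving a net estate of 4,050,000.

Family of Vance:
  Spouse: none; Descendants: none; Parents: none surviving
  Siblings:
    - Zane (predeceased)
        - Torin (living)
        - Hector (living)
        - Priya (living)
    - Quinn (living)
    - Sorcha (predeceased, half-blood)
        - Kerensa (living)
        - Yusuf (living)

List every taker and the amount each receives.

The entire 4,050,000 passes to the siblings and their issue.
Counting each half-blood sibling's line as half a unit, there are 5/2 units in 4,050,000, so one unit is 1,620,000. Whole-blood lines (Zane and Quinn) take 1,620,000 each; half-blood lines (Sorcha) take 810,000 each.
Zane's share (1,620,000) is divided into 3 shares of 540,000: Torin, Hector, and Priya each take 540,000.
Sorcha's share (810,000) is divided into 2 shares of 405,000: Kerensa and Yusuf each take 405,000.

Torin: 540,000; Hector: 540,000; Priya: 540,000; Quinn: 1,620,000; Kerensa: 405,000; Yusuf: 405,000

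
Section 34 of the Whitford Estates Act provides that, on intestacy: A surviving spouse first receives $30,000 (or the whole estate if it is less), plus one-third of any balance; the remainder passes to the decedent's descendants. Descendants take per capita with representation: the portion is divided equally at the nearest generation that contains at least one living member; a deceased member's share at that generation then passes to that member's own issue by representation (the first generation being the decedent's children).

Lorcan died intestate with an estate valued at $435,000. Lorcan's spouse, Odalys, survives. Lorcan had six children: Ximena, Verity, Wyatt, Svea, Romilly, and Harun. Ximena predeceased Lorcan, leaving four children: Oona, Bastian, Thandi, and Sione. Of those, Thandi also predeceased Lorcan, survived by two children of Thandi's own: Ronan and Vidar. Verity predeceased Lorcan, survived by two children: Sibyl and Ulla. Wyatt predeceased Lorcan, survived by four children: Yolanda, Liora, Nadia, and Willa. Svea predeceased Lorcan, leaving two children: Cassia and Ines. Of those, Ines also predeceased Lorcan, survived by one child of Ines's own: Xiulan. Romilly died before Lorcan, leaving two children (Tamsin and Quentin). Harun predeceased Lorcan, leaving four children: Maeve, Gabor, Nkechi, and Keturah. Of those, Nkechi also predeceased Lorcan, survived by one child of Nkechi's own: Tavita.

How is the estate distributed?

Odalys: $165,000; Oona: $15,000; Bastian: $15,000; Ronan: $7,500; Vidar: $7,500; Sione: $15,000; Sibyl: $15,000; Ulla: $15,000; Yolanda: $15,000; Liora: $15,000; Nadia: $15,000; Willa: $15,000; Cassia: $15,000; Xiulan: $15,000; Tamsin: $15,000; Quentin: $15,000; Maeve: $15,000; Gabor: $15,000; Tavita: $15,000; Keturah: $15,000

Odalys first takes $30,000, leaving a balance of $405,000. Odalys then takes one-third of the balance ($135,000), for a total of $165,000. The remaining $270,000 passes to the descendants.
No child survives, so the initial division is made at the grandchildren's generation.
The descendants' portion ($270,000) is divided into 18 shares of $15,000: Oona, Bastian, Sione, Sibyl, Ulla, Yolanda, Liora, Nadia, Willa, Cassia, Tamsin, Quentin, Maeve, Gabor, and Keturah each take $15,000; Thandi's $15,000 share passes to Thandi's issue; Ines's $15,000 share passes to Ines's issue; Nkechi's $15,000 share passes to Nkechi's issue.
Thandi's share ($15,000) is divided into 2 shares of $7,500: Ronan and Vidar each take $7,500.
Ines's share ($15,000) passes entirely to Xiulan.
Nkechi's share ($15,000) passes entirely to Tavita.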